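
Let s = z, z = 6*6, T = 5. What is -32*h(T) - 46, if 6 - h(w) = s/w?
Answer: -38/5 ≈ -7.6000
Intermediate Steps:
z = 36
s = 36
h(w) = 6 - 36/w
-32*h(T) - 46 = -32*(6 - 36/5) - 46 = -32*(-6/5) - 46 = 192/5 - 46 = -38/5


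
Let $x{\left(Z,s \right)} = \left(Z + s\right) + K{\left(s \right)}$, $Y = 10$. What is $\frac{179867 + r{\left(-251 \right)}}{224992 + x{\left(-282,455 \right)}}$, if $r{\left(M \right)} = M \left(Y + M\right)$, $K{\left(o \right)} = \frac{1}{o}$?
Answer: $\frac{54681445}{51225038} \approx 1.0675$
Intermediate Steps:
$x{\left(Z,s \right)} = Z + s + \frac{1}{s}$ ($x{\left(Z,s \right)} = \left(Z + s\right) + \frac{1}{s} = Z + s + \frac{1}{s}$)
$r{\left(M \right)} = M \left(10 + M\right)$
$\frac{179867 + r{\left(-251 \right)}}{224992 + x{\left(-282,455 \right)}} = \frac{179867 - 251 \left(10 - 251\right)}{224992 + \left(-282 + 455 + \frac{1}{455}\right)} = \frac{179867 - -60491}{224992 + \left(-282 + 455 + \frac{1}{455}\right)} = \frac{179867 + 60491}{224992 + \frac{78716}{455}} = \frac{240358}{\frac{102450076}{455}} = 240358 \cdot \frac{455}{102450076} = \frac{54681445}{51225038}$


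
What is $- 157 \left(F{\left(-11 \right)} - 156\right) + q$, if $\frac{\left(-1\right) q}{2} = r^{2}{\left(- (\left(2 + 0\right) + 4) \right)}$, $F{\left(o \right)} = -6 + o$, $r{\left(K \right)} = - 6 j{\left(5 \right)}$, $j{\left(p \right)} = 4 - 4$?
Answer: $27161$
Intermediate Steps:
$j{\left(p \right)} = 0$ ($j{\left(p \right)} = 4 - 4 = 0$)
$r{\left(K \right)} = 0$ ($r{\left(K \right)} = \left(-6\right) 0 = 0$)
$q = 0$ ($q = - 2 \cdot 0^{2} = \left(-2\right) 0 = 0$)
$- 157 \left(F{\left(-11 \right)} - 156\right) + q = - 157 \left(\left(-6 - 11\right) - 156\right) + 0 = - 157 \left(-17 - 156\right) + 0 = \left(-157\right) \left(-173\right) + 0 = 27161 + 0 = 27161$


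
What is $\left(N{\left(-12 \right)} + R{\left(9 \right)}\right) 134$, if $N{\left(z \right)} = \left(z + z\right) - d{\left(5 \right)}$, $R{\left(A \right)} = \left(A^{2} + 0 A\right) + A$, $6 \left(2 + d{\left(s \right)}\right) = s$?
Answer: $\frac{27001}{3} \approx 9000.3$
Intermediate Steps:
$d{\left(s \right)} = -2 + \frac{s}{6}$
$R{\left(A \right)} = A + A^{2}$ ($R{\left(A \right)} = \left(A^{2} + 0\right) + A = A^{2} + A = A + A^{2}$)
$N{\left(z \right)} = \frac{7}{6} + 2 z$ ($N{\left(z \right)} = \left(z + z\right) - \left(-2 + \frac{1}{6} \cdot 5\right) = 2 z - \left(-2 + \frac{5}{6}\right) = 2 z - - \frac{7}{6} = 2 z + \frac{7}{6} = \frac{7}{6} + 2 z$)
$\left(N{\left(-12 \right)} + R{\left(9 \right)}\right) 134 = \left(\left(\frac{7}{6} + 2 \left(-12\right)\right) + 9 \left(1 + 9\right)\right) 134 = \left(\left(\frac{7}{6} - 24\right) + 9 \cdot 10\right) 134 = \left(- \frac{137}{6} + 90\right) 134 = \frac{403}{6} \cdot 134 = \frac{27001}{3}$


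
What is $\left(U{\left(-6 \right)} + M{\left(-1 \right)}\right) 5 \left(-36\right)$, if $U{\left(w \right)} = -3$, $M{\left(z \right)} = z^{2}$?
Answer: $360$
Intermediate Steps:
$\left(U{\left(-6 \right)} + M{\left(-1 \right)}\right) 5 \left(-36\right) = \left(-3 + \left(-1\right)^{2}\right) 5 \left(-36\right) = \left(-3 + 1\right) 5 \left(-36\right) = \left(-2\right) 5 \left(-36\right) = \left(-10\right) \left(-36\right) = 360$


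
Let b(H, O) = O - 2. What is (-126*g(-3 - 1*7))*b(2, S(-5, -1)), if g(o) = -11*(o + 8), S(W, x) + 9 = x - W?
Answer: 19404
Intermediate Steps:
S(W, x) = -9 + x - W (S(W, x) = -9 + (x - W) = -9 + x - W)
b(H, O) = -2 + O
g(o) = -88 - 11*o (g(o) = -11*(8 + o) = -88 - 11*o)
(-126*g(-3 - 1*7))*b(2, S(-5, -1)) = (-126*(-88 - 11*(-3 - 1*7)))*(-2 + (-9 - 1 - 1*(-5))) = (-126*(-88 - 11*(-3 - 7)))*(-2 + (-9 - 1 + 5)) = (-126*(-88 - 11*(-10)))*(-2 - 5) = -126*(-88 + 110)*(-7) = -126*22*(-7) = -2772*(-7) = 19404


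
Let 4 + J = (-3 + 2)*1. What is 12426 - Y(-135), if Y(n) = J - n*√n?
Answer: 12431 - 405*I*√15 ≈ 12431.0 - 1568.6*I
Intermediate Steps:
J = -5 (J = -4 + (-3 + 2)*1 = -4 - 1*1 = -4 - 1 = -5)
Y(n) = -5 - n^(3/2) (Y(n) = -5 - n*√n = -5 - n^(3/2))
12426 - Y(-135) = 12426 - (-5 - (-135)^(3/2)) = 12426 - (-5 - (-405)*I*√15) = 12426 - (-5 + 405*I*√15) = 12426 + (5 - 405*I*√15) = 12431 - 405*I*√15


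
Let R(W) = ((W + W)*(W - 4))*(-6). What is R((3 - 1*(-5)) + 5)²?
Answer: 1971216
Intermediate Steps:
R(W) = -12*W*(-4 + W) (R(W) = ((2*W)*(-4 + W))*(-6) = (2*W*(-4 + W))*(-6) = -12*W*(-4 + W))
R((3 - 1*(-5)) + 5)² = (12*((3 - 1*(-5)) + 5)*(4 - ((3 - 1*(-5)) + 5)))² = (12*((3 + 5) + 5)*(4 - ((3 + 5) + 5)))² = (12*(8 + 5)*(4 - (8 + 5)))² = (12*13*(4 - 1*13))² = (12*13*(4 - 13))² = (12*13*(-9))² = (-1404)² = 1971216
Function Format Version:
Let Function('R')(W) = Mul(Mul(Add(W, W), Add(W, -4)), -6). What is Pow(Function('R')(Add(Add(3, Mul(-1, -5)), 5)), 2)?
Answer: 1971216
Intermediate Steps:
Function('R')(W) = Mul(-12, W, Add(-4, W)) (Function('R')(W) = Mul(Mul(Mul(2, W), Add(-4, W)), -6) = Mul(Mul(2, W, Add(-4, W)), -6) = Mul(-12, W, Add(-4, W)))
Pow(Function('R')(Add(Add(3, Mul(-1, -5)), 5)), 2) = Pow(Mul(12, Add(Add(3, Mul(-1, -5)), 5), Add(4, Mul(-1, Add(Add(3, Mul(-1, -5)), 5)))), 2) = Pow(Mul(12, Add(Add(3, 5), 5), Add(4, Mul(-1, Add(Add(3, 5), 5)))), 2) = Pow(Mul(12, Add(8, 5), Add(4, Mul(-1, Add(8, 5)))), 2) = Pow(Mul(12, 13, Add(4, Mul(-1, 13))), 2) = Pow(Mul(12, 13, Add(4, -13)), 2) = Pow(Mul(12, 13, -9), 2) = Pow(-1404, 2) = 1971216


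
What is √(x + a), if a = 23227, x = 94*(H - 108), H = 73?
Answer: √19937 ≈ 141.20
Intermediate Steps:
x = -3290 (x = 94*(73 - 108) = 94*(-35) = -3290)
√(x + a) = √(-3290 + 23227) = √19937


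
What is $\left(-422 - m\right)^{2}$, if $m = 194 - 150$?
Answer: $217156$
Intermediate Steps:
$m = 44$
$\left(-422 - m\right)^{2} = \left(-422 - 44\right)^{2} = \left(-466\right)^{2} = 217156$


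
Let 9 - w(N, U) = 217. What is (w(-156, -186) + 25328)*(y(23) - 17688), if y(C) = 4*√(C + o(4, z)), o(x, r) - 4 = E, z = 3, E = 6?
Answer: -444322560 + 100480*√33 ≈ -4.4375e+8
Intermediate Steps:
w(N, U) = -208 (w(N, U) = 9 - 1*217 = 9 - 217 = -208)
o(x, r) = 10 (o(x, r) = 4 + 6 = 10)
y(C) = 4*√(10 + C) (y(C) = 4*√(C + 10) = 4*√(10 + C))
(w(-156, -186) + 25328)*(y(23) - 17688) = (-208 + 25328)*(4*√(10 + 23) - 17688) = 25120*(4*√33 - 17688) = 25120*(-17688 + 4*√33) = -444322560 + 100480*√33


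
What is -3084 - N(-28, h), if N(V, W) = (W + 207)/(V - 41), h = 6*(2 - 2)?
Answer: -3081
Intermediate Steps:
h = 0 (h = 6*0 = 0)
N(V, W) = (207 + W)/(-41 + V)
-3084 - N(-28, h) = -3084 - (207 + 0)/(-41 - 28) = -3084 - 207/(-69) = -3084 - (-1)*207/69 = -3084 - 1*(-3) = -3084 + 3 = -3081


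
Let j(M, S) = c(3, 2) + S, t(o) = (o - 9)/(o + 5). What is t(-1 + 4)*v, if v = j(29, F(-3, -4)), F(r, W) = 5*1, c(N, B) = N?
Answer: -6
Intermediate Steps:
t(o) = (-9 + o)/(5 + o)
F(r, W) = 5
j(M, S) = 3 + S
v = 8 (v = 3 + 5 = 8)
t(-1 + 4)*v = ((-9 + (-1 + 4))/(5 + (-1 + 4)))*8 = ((-9 + 3)/(5 + 3))*8 = (-6/8)*8 = ((1/8)*(-6))*8 = -3/4*8 = -6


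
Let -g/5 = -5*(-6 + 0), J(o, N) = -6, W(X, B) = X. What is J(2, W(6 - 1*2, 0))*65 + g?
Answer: -540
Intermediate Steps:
g = -150 (g = -(-25)*(-6 + 0) = -(-25)*(-6) = -5*30 = -150)
J(2, W(6 - 1*2, 0))*65 + g = -6*65 - 150 = -390 - 150 = -540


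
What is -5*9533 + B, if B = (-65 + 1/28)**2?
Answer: -34060599/784 ≈ -43445.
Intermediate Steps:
B = 3308761/784 (B = (-65 + 1/28)**2 = (-1819/28)**2 = 3308761/784 ≈ 4220.4)
-5*9533 + B = -5*9533 + 3308761/784 = -47665 + 3308761/784 = -34060599/784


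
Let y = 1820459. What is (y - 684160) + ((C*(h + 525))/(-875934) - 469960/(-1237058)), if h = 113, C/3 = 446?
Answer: 102605962220140393/90298430181 ≈ 1.1363e+6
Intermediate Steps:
C = 1338 (C = 3*446 = 1338)
(y - 684160) + ((C*(h + 525))/(-875934) - 469960/(-1237058)) = (1820459 - 684160) + ((1338*(113 + 525))/(-875934) - 469960/(-1237058)) = 1136299 + ((1338*638)*(-1/875934) - 469960*(-1/1237058)) = 1136299 + (853644*(-1/875934) + 234980/618529) = 1136299 + (-142274/145989 + 234980/618529) = 1136299 - 53696099726/90298430181 = 102605962220140393/90298430181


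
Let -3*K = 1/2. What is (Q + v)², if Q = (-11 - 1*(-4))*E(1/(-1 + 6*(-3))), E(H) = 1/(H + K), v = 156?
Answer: 22071204/625 ≈ 35314.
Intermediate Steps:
K = -⅙ (K = -⅓/2 = -⅓*½ = -⅙ ≈ -0.16667)
E(H) = 1/(-⅙ + H) (E(H) = 1/(H - ⅙) = 1/(-⅙ + H))
Q = 798/25 (Q = (-11 - 1*(-4))*(6/(-1 + 6/(-1 + 6*(-3)))) = (-11 + 4)*(6/(-1 + 6/(-1 - 18))) = -42/(-1 + 6/(-19)) = -42/(-1 + 6*(-1/19)) = -42/(-1 - 6/19) = -42/(-25/19) = -42*(-19)/25 = -7*(-114/25) = 798/25 ≈ 31.920)
(Q + v)² = (798/25 + 156)² = (4698/25)² = 22071204/625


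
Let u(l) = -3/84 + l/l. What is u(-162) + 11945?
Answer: 334487/28 ≈ 11946.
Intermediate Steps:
u(l) = 27/28 (u(l) = -3*1/84 + 1 = -1/28 + 1 = 27/28)
u(-162) + 11945 = 27/28 + 11945 = 334487/28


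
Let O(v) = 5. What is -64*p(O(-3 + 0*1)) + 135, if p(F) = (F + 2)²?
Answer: -3001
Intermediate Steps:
p(F) = (2 + F)²
-64*p(O(-3 + 0*1)) + 135 = -64*(2 + 5)² + 135 = -64*7² + 135 = -64*49 + 135 = -3136 + 135 = -3001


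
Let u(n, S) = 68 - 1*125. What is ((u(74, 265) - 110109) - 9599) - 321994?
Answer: -441759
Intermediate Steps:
u(n, S) = -57 (u(n, S) = 68 - 125 = -57)
((u(74, 265) - 110109) - 9599) - 321994 = ((-57 - 110109) - 9599) - 321994 = (-110166 - 9599) - 321994 = -119765 - 321994 = -441759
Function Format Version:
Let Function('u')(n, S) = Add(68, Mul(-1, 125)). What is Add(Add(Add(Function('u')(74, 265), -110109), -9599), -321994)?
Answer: -441759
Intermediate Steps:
Function('u')(n, S) = -57 (Function('u')(n, S) = Add(68, -125) = -57)
Add(Add(Add(Function('u')(74, 265), -110109), -9599), -321994) = Add(Add(Add(-57, -110109), -9599), -321994) = Add(Add(-110166, -9599), -321994) = Add(-119765, -321994) = -441759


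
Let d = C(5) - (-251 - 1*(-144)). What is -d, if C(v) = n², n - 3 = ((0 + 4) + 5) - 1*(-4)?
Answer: -363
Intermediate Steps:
n = 16 (n = 3 + (((0 + 4) + 5) - 1*(-4)) = 3 + ((4 + 5) + 4) = 3 + (9 + 4) = 3 + 13 = 16)
C(v) = 256 (C(v) = 16² = 256)
d = 363 (d = 256 - (-251 - 1*(-144)) = 256 - (-251 + 144) = 256 - 1*(-107) = 256 + 107 = 363)
-d = -1*363 = -363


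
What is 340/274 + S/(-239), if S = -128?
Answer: 58166/32743 ≈ 1.7764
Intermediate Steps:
340/274 + S/(-239) = 340/274 - 128/(-239) = 340*(1/274) - 128*(-1/239) = 170/137 + 128/239 = 58166/32743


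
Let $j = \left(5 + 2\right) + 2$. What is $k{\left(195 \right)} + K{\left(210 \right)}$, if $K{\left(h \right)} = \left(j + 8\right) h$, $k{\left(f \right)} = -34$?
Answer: $3536$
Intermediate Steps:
$j = 9$ ($j = 7 + 2 = 9$)
$K{\left(h \right)} = 17 h$ ($K{\left(h \right)} = \left(9 + 8\right) h = 17 h$)
$k{\left(195 \right)} + K{\left(210 \right)} = -34 + 17 \cdot 210 = -34 + 3570 = 3536$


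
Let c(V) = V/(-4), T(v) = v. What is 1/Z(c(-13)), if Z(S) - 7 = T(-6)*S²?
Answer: -8/451 ≈ -0.017738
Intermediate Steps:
c(V) = -V/4 (c(V) = V*(-¼) = -V/4)
Z(S) = 7 - 6*S²
1/Z(c(-13)) = 1/(7 - 6*(-¼*(-13))²) = 1/(7 - 6*(13/4)²) = 1/(7 - 6*169/16) = 1/(7 - 507/8) = 1/(-451/8) = -8/451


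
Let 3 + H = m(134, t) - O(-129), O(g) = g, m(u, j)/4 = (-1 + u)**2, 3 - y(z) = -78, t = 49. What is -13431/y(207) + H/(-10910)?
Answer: -25378942/147285 ≈ -172.31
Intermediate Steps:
y(z) = 81 (y(z) = 3 - 1*(-78) = 3 + 78 = 81)
m(u, j) = 4*(-1 + u)**2
H = 70882 (H = -3 + (4*(-1 + 134)**2 - 1*(-129)) = -3 + (4*133**2 + 129) = -3 + (4*17689 + 129) = -3 + (70756 + 129) = -3 + 70885 = 70882)
-13431/y(207) + H/(-10910) = -13431/81 + 70882/(-10910) = -13431*1/81 + 70882*(-1/10910) = -4477/27 - 35441/5455 = -25378942/147285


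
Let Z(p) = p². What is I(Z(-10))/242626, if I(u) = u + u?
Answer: 100/121313 ≈ 0.00082431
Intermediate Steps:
I(u) = 2*u
I(Z(-10))/242626 = (2*(-10)²)/242626 = (2*100)*(1/242626) = 200*(1/242626) = 100/121313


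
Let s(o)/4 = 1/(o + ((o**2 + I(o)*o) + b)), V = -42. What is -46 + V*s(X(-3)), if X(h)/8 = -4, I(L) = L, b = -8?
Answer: -11567/251 ≈ -46.084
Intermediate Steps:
X(h) = -32 (X(h) = 8*(-4) = -32)
s(o) = 4/(-8 + o + 2*o**2) (s(o) = 4/(o + ((o**2 + o*o) - 8)) = 4/(o + ((o**2 + o**2) - 8)) = 4/(o + (2*o**2 - 8)) = 4/(o + (-8 + 2*o**2)) = 4/(-8 + o + 2*o**2))
-46 + V*s(X(-3)) = -46 - 168/(-8 - 32 + 2*(-32)**2) = -46 - 168/(-8 - 32 + 2*1024) = -46 - 168/(-8 - 32 + 2048) = -46 - 168/2008 = -46 - 42*1/502 = -46 - 21/251 = -11567/251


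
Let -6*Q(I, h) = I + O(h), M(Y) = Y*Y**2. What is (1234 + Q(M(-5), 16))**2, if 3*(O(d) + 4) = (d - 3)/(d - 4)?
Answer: 73535880625/46656 ≈ 1.5761e+6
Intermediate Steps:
O(d) = -4 + (-3 + d)/(3*(-4 + d)) (O(d) = -4 + ((d - 3)/(d - 4))/3 = -4 + ((-3 + d)/(-4 + d))/3 = -4 + (-3 + d)/(3*(-4 + d)))
M(Y) = Y**3
Q(I, h) = -I/6 - (45 - 11*h)/(18*(-4 + h)) (Q(I, h) = -(I + (45 - 11*h)/(3*(-4 + h)))/6 = -I/6 - (45 - 11*h)/(18*(-4 + h)))
(1234 + Q(M(-5), 16))**2 = (1234 + (-45 + 11*16 - 3*(-5)**3*(-4 + 16))/(18*(-4 + 16)))**2 = (1234 + (1/18)*(-45 + 176 - 3*(-125)*12)/12)**2 = (1234 + (1/18)*(1/12)*(-45 + 176 + 4500))**2 = (1234 + (1/18)*(1/12)*4631)**2 = (1234 + 4631/216)**2 = (271175/216)**2 = 73535880625/46656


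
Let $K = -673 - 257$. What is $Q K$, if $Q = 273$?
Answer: $-253890$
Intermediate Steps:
$K = -930$
$Q K = 273 \left(-930\right) = -253890$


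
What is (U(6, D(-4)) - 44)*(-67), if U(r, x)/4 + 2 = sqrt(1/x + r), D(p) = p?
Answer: 3484 - 134*sqrt(23) ≈ 2841.4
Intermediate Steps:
U(r, x) = -8 + 4*sqrt(r + 1/x) (U(r, x) = -8 + 4*sqrt(1/x + r) = -8 + 4*sqrt(r + 1/x))
(U(6, D(-4)) - 44)*(-67) = ((-8 + 4*sqrt(6 + 1/(-4))) - 44)*(-67) = ((-8 + 4*sqrt(6 - 1/4)) - 44)*(-67) = ((-8 + 4*sqrt(23/4)) - 44)*(-67) = ((-8 + 4*(sqrt(23)/2)) - 44)*(-67) = ((-8 + 2*sqrt(23)) - 44)*(-67) = (-52 + 2*sqrt(23))*(-67) = 3484 - 134*sqrt(23)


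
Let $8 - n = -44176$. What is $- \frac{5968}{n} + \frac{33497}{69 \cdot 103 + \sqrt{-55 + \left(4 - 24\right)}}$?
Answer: $\frac{22406014609}{4894107036} - \frac{8815 i \sqrt{3}}{2658396} \approx 4.5782 - 0.0057433 i$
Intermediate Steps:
$n = 44184$ ($n = 8 - -44176 = 8 + 44176 = 44184$)
$- \frac{5968}{n} + \frac{33497}{69 \cdot 103 + \sqrt{-55 + \left(4 - 24\right)}} = - \frac{5968}{44184} + \frac{33497}{69 \cdot 103 + \sqrt{-55 + \left(4 - 24\right)}} = \left(-5968\right) \frac{1}{44184} + \frac{33497}{7107 + \sqrt{-55 + \left(4 - 24\right)}} = - \frac{746}{5523} + \frac{33497}{7107 + \sqrt{-55 - 20}} = - \frac{746}{5523} + \frac{33497}{7107 + \sqrt{-75}} = - \frac{746}{5523} + \frac{33497}{7107 + 5 i \sqrt{3}}$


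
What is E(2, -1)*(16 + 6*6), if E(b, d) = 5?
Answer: 260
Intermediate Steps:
E(2, -1)*(16 + 6*6) = 5*(16 + 6*6) = 5*(16 + 36) = 5*52 = 260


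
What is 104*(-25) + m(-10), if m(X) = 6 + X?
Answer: -2604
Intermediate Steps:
104*(-25) + m(-10) = 104*(-25) + (6 - 10) = -2600 - 4 = -2604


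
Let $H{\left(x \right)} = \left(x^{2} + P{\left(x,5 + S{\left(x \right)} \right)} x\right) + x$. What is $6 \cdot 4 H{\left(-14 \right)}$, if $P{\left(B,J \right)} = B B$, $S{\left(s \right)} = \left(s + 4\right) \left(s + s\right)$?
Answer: $-61488$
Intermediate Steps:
$S{\left(s \right)} = 2 s \left(4 + s\right)$ ($S{\left(s \right)} = \left(4 + s\right) 2 s = 2 s \left(4 + s\right)$)
$P{\left(B,J \right)} = B^{2}$
$H{\left(x \right)} = x + x^{2} + x^{3}$ ($H{\left(x \right)} = \left(x^{2} + x^{2} x\right) + x = \left(x^{2} + x^{3}\right) + x = x + x^{2} + x^{3}$)
$6 \cdot 4 H{\left(-14 \right)} = 6 \cdot 4 \left(- 14 \left(1 - 14 + \left(-14\right)^{2}\right)\right) = 24 \left(- 14 \left(1 - 14 + 196\right)\right) = 24 \left(\left(-14\right) 183\right) = 24 \left(-2562\right) = -61488$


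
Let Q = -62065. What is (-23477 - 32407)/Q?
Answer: 55884/62065 ≈ 0.90041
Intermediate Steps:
(-23477 - 32407)/Q = (-23477 - 32407)/(-62065) = -55884*(-1/62065) = 55884/62065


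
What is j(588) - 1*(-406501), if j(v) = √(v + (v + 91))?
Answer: 406501 + √1267 ≈ 4.0654e+5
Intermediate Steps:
j(v) = √(91 + 2*v) (j(v) = √(v + (91 + v)) = √(91 + 2*v))
j(588) - 1*(-406501) = √(91 + 2*588) - 1*(-406501) = √(91 + 1176) + 406501 = √1267 + 406501 = 406501 + √1267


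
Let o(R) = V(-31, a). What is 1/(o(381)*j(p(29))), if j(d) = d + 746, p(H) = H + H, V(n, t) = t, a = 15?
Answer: 1/12060 ≈ 8.2919e-5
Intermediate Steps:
o(R) = 15
p(H) = 2*H
j(d) = 746 + d
1/(o(381)*j(p(29))) = 1/(15*(746 + 2*29)) = 1/(15*(746 + 58)) = (1/15)/804 = (1/15)*(1/804) = 1/12060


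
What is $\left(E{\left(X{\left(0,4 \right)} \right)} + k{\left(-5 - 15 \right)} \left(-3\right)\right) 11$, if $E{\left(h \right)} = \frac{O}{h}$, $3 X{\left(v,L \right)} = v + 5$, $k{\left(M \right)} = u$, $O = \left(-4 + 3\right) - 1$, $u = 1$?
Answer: $- \frac{231}{5} \approx -46.2$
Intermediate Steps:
$O = -2$ ($O = -1 - 1 = -2$)
$k{\left(M \right)} = 1$
$X{\left(v,L \right)} = \frac{5}{3} + \frac{v}{3}$ ($X{\left(v,L \right)} = \frac{v + 5}{3} = \frac{5 + v}{3} = \frac{5}{3} + \frac{v}{3}$)
$E{\left(h \right)} = - \frac{2}{h}$
$\left(E{\left(X{\left(0,4 \right)} \right)} + k{\left(-5 - 15 \right)} \left(-3\right)\right) 11 = \left(- \frac{2}{\frac{5}{3} + \frac{1}{3} \cdot 0} + 1 \left(-3\right)\right) 11 = \left(- \frac{2}{\frac{5}{3} + 0} - 3\right) 11 = \left(- \frac{2}{\frac{5}{3}} - 3\right) 11 = \left(\left(-2\right) \frac{3}{5} - 3\right) 11 = \left(- \frac{6}{5} - 3\right) 11 = \left(- \frac{21}{5}\right) 11 = - \frac{231}{5}$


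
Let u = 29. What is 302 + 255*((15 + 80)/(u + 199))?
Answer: 1633/4 ≈ 408.25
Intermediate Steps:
302 + 255*((15 + 80)/(u + 199)) = 302 + 255*((15 + 80)/(29 + 199)) = 302 + 255*(95/228) = 302 + 255*(95*(1/228)) = 302 + 255*(5/12) = 302 + 425/4 = 1633/4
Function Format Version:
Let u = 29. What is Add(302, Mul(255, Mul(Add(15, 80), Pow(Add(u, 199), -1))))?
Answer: Rational(1633, 4) ≈ 408.25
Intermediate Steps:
Add(302, Mul(255, Mul(Add(15, 80), Pow(Add(u, 199), -1)))) = Add(302, Mul(255, Mul(Add(15, 80), Pow(Add(29, 199), -1)))) = Add(302, Mul(255, Mul(95, Pow(228, -1)))) = Add(302, Mul(255, Mul(95, Rational(1, 228)))) = Add(302, Mul(255, Rational(5, 12))) = Add(302, Rational(425, 4)) = Rational(1633, 4)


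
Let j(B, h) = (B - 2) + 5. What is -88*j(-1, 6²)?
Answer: -176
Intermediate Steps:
j(B, h) = 3 + B (j(B, h) = (-2 + B) + 5 = 3 + B)
-88*j(-1, 6²) = -88*(3 - 1) = -88*2 = -176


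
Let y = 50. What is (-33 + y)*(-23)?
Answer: -391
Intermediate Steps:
(-33 + y)*(-23) = (-33 + 50)*(-23) = 17*(-23) = -391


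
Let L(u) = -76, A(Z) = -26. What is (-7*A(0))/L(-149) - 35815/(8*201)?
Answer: -753649/30552 ≈ -24.668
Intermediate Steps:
(-7*A(0))/L(-149) - 35815/(8*201) = -7*(-26)/(-76) - 35815/(8*201) = 182*(-1/76) - 35815/1608 = -91/38 - 35815*1/1608 = -91/38 - 35815/1608 = -753649/30552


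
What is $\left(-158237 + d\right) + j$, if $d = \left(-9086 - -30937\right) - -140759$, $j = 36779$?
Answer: $41152$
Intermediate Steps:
$d = 162610$ ($d = \left(-9086 + 30937\right) + 140759 = 21851 + 140759 = 162610$)
$\left(-158237 + d\right) + j = \left(-158237 + 162610\right) + 36779 = 4373 + 36779 = 41152$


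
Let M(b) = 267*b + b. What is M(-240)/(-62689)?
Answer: 64320/62689 ≈ 1.0260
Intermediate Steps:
M(b) = 268*b
M(-240)/(-62689) = (268*(-240))/(-62689) = -64320*(-1/62689) = 64320/62689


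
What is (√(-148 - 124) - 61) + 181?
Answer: 120 + 4*I*√17 ≈ 120.0 + 16.492*I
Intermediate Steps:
(√(-148 - 124) - 61) + 181 = (√(-272) - 61) + 181 = (4*I*√17 - 61) + 181 = (-61 + 4*I*√17) + 181 = 120 + 4*I*√17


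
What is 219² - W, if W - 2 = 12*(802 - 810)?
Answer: 48055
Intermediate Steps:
W = -94 (W = 2 + 12*(802 - 810) = 2 + 12*(-8) = 2 - 96 = -94)
219² - W = 219² - 1*(-94) = 47961 + 94 = 48055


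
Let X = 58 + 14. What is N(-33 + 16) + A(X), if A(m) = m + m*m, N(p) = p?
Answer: 5239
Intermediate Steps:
X = 72
A(m) = m + m²
N(-33 + 16) + A(X) = (-33 + 16) + 72*(1 + 72) = -17 + 72*73 = -17 + 5256 = 5239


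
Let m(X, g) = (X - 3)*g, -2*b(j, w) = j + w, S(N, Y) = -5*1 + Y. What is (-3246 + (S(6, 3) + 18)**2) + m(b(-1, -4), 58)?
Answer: -3019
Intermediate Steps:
S(N, Y) = -5 + Y
b(j, w) = -j/2 - w/2 (b(j, w) = -(j + w)/2 = -j/2 - w/2)
m(X, g) = g*(-3 + X) (m(X, g) = (-3 + X)*g = g*(-3 + X))
(-3246 + (S(6, 3) + 18)**2) + m(b(-1, -4), 58) = (-3246 + ((-5 + 3) + 18)**2) + 58*(-3 + (-1/2*(-1) - 1/2*(-4))) = (-3246 + (-2 + 18)**2) + 58*(-3 + (1/2 + 2)) = (-3246 + 16**2) + 58*(-3 + 5/2) = (-3246 + 256) + 58*(-1/2) = -2990 - 29 = -3019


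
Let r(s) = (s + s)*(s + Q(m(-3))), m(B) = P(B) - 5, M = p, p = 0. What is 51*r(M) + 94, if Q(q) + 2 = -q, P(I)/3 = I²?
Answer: 94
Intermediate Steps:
P(I) = 3*I²
M = 0
m(B) = -5 + 3*B² (m(B) = 3*B² - 5 = -5 + 3*B²)
Q(q) = -2 - q
r(s) = 2*s*(-24 + s) (r(s) = (s + s)*(s + (-2 - (-5 + 3*(-3)²))) = (2*s)*(s + (-2 - (-5 + 3*9))) = (2*s)*(s + (-2 - (-5 + 27))) = (2*s)*(s + (-2 - 1*22)) = (2*s)*(s + (-2 - 22)) = (2*s)*(s - 24) = (2*s)*(-24 + s) = 2*s*(-24 + s))
51*r(M) + 94 = 51*(2*0*(-24 + 0)) + 94 = 51*(2*0*(-24)) + 94 = 51*0 + 94 = 0 + 94 = 94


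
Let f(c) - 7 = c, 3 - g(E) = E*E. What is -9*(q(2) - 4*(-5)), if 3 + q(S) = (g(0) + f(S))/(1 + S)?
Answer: -189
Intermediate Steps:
g(E) = 3 - E² (g(E) = 3 - E*E = 3 - E²)
f(c) = 7 + c
q(S) = -3 + (10 + S)/(1 + S) (q(S) = -3 + ((3 - 1*0²) + (7 + S))/(1 + S) = -3 + ((3 - 1*0) + (7 + S))/(1 + S) = -3 + ((3 + 0) + (7 + S))/(1 + S) = -3 + (3 + (7 + S))/(1 + S) = -3 + (10 + S)/(1 + S))
-9*(q(2) - 4*(-5)) = -9*((7 - 2*2)/(1 + 2) - 4*(-5)) = -9*((7 - 4)/3 + 20) = -9*((⅓)*3 + 20) = -9*(1 + 20) = -9*21 = -189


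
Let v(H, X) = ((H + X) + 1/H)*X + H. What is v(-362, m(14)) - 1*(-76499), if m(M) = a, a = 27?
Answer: 24287277/362 ≈ 67092.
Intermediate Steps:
m(M) = 27
v(H, X) = H + X*(H + X + 1/H) (v(H, X) = (H + X + 1/H)*X + H = X*(H + X + 1/H) + H = H + X*(H + X + 1/H))
v(-362, m(14)) - 1*(-76499) = (-362 + 27² - 362*27 + 27/(-362)) - 1*(-76499) = (-362 + 729 - 9774 + 27*(-1/362)) + 76499 = (-362 + 729 - 9774 - 27/362) + 76499 = -3405361/362 + 76499 = 24287277/362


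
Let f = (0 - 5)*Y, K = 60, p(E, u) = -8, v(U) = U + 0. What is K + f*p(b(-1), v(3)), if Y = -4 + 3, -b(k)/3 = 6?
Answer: 20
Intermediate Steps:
b(k) = -18 (b(k) = -3*6 = -18)
v(U) = U
Y = -1
f = 5 (f = (0 - 5)*(-1) = -5*(-1) = 5)
K + f*p(b(-1), v(3)) = 60 + 5*(-8) = 60 - 40 = 20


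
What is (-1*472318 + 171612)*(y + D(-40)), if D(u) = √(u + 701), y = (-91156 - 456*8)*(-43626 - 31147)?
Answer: -2131638525921352 - 300706*√661 ≈ -2.1316e+15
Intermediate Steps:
y = 7088779492 (y = (-91156 - 3648)*(-74773) = -94804*(-74773) = 7088779492)
D(u) = √(701 + u)
(-1*472318 + 171612)*(y + D(-40)) = (-1*472318 + 171612)*(7088779492 + √(701 - 40)) = (-472318 + 171612)*(7088779492 + √661) = -300706*(7088779492 + √661) = -2131638525921352 - 300706*√661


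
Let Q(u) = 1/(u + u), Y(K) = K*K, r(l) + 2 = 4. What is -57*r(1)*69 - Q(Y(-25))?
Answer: -9832501/1250 ≈ -7866.0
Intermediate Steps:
r(l) = 2 (r(l) = -2 + 4 = 2)
Y(K) = K**2
Q(u) = 1/(2*u)
-57*r(1)*69 - Q(Y(-25)) = -57*2*69 - 1/(2*((-25)**2)) = -114*69 - 1/(2*625) = -7866 - 1/(2*625) = -7866 - 1*1/1250 = -7866 - 1/1250 = -9832501/1250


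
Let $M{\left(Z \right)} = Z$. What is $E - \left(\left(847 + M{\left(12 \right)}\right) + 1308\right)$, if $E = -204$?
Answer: $-2371$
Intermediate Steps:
$E - \left(\left(847 + M{\left(12 \right)}\right) + 1308\right) = -204 - \left(\left(847 + 12\right) + 1308\right) = -204 - \left(859 + 1308\right) = -204 - 2167 = -2371$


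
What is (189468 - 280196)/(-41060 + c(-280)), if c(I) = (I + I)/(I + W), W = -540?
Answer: 464981/210429 ≈ 2.2097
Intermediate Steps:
c(I) = 2*I/(-540 + I) (c(I) = (I + I)/(I - 540) = (2*I)/(-540 + I) = 2*I/(-540 + I))
(189468 - 280196)/(-41060 + c(-280)) = (189468 - 280196)/(-41060 + 2*(-280)/(-540 - 280)) = -90728/(-41060 + 2*(-280)/(-820)) = -90728/(-41060 + 2*(-280)*(-1/820)) = -90728/(-41060 + 28/41) = -90728/(-1683432/41) = -90728*(-41/1683432) = 464981/210429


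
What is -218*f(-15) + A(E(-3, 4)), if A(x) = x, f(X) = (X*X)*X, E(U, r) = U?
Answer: 735747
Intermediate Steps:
f(X) = X³ (f(X) = X²*X = X³)
-218*f(-15) + A(E(-3, 4)) = -218*(-15)³ - 3 = -218*(-3375) - 3 = 735750 - 3 = 735747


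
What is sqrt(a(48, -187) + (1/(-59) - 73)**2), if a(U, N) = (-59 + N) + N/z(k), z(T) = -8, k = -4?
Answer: sqrt(284542502)/236 ≈ 71.476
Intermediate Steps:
a(U, N) = -59 + 7*N/8 (a(U, N) = (-59 + N) + N/(-8) = (-59 + N) + N*(-1/8) = (-59 + N) - N/8 = -59 + 7*N/8)
sqrt(a(48, -187) + (1/(-59) - 73)**2) = sqrt((-59 + (7/8)*(-187)) + (1/(-59) - 73)**2) = sqrt((-59 - 1309/8) + (-1/59 - 73)**2) = sqrt(-1781/8 + (-4308/59)**2) = sqrt(-1781/8 + 18558864/3481) = sqrt(142271251/27848) = sqrt(284542502)/236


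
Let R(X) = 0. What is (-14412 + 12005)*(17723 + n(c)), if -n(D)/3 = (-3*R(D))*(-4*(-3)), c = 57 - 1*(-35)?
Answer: -42659261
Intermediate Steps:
c = 92 (c = 57 + 35 = 92)
n(D) = 0 (n(D) = -3*(-3*0)*(-4*(-3)) = -0*12 = -3*0 = 0)
(-14412 + 12005)*(17723 + n(c)) = (-14412 + 12005)*(17723 + 0) = -2407*17723 = -42659261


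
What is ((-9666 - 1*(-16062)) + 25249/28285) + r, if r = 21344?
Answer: 784651149/28285 ≈ 27741.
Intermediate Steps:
((-9666 - 1*(-16062)) + 25249/28285) + r = ((-9666 - 1*(-16062)) + 25249/28285) + 21344 = ((-9666 + 16062) + 25249*(1/28285)) + 21344 = (6396 + 25249/28285) + 21344 = 180936109/28285 + 21344 = 784651149/28285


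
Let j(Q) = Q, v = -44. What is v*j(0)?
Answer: 0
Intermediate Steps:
v*j(0) = -44*0 = 0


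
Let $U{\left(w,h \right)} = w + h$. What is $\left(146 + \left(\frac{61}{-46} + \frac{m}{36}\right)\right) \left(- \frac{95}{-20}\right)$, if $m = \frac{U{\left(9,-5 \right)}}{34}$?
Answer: $\frac{9673261}{14076} \approx 687.22$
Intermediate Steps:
$U{\left(w,h \right)} = h + w$
$m = \frac{2}{17}$ ($m = \frac{-5 + 9}{34} = 4 \cdot \frac{1}{34} = \frac{2}{17} \approx 0.11765$)
$\left(146 + \left(\frac{61}{-46} + \frac{m}{36}\right)\right) \left(- \frac{95}{-20}\right) = \left(146 + \left(\frac{61}{-46} + \frac{2}{17 \cdot 36}\right)\right) \left(- \frac{95}{-20}\right) = \left(146 + \left(61 \left(- \frac{1}{46}\right) + \frac{2}{17} \cdot \frac{1}{36}\right)\right) \left(\left(-95\right) \left(- \frac{1}{20}\right)\right) = \left(146 + \left(- \frac{61}{46} + \frac{1}{306}\right)\right) \frac{19}{4} = \left(146 - \frac{4655}{3519}\right) \frac{19}{4} = \frac{509119}{3519} \cdot \frac{19}{4} = \frac{9673261}{14076}$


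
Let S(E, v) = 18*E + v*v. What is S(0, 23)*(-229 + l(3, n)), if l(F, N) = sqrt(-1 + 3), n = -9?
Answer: -121141 + 529*sqrt(2) ≈ -1.2039e+5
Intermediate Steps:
S(E, v) = v**2 + 18*E (S(E, v) = 18*E + v**2 = v**2 + 18*E)
l(F, N) = sqrt(2)
S(0, 23)*(-229 + l(3, n)) = (23**2 + 18*0)*(-229 + sqrt(2)) = (529 + 0)*(-229 + sqrt(2)) = 529*(-229 + sqrt(2)) = -121141 + 529*sqrt(2)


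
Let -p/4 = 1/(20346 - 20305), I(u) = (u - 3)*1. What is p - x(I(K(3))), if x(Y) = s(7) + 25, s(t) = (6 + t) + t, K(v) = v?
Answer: -1849/41 ≈ -45.098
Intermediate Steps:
I(u) = -3 + u (I(u) = (-3 + u)*1 = -3 + u)
s(t) = 6 + 2*t
x(Y) = 45 (x(Y) = (6 + 2*7) + 25 = (6 + 14) + 25 = 20 + 25 = 45)
p = -4/41 (p = -4/(20346 - 20305) = -4/41 ≈ -0.097561)
p - x(I(K(3))) = -4/41 - 1*45 = -4/41 - 45 = -1849/41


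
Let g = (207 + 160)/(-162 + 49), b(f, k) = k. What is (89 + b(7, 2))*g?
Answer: -33397/113 ≈ -295.55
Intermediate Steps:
g = -367/113 (g = 367/(-113) = 367*(-1/113) = -367/113 ≈ -3.2478)
(89 + b(7, 2))*g = (89 + 2)*(-367/113) = 91*(-367/113) = -33397/113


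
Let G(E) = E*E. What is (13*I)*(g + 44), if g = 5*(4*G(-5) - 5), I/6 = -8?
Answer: -323856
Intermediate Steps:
I = -48 (I = 6*(-8) = -48)
G(E) = E**2
g = 475 (g = 5*(4*(-5)**2 - 5) = 5*(4*25 - 5) = 5*(100 - 5) = 5*95 = 475)
(13*I)*(g + 44) = (13*(-48))*(475 + 44) = -624*519 = -323856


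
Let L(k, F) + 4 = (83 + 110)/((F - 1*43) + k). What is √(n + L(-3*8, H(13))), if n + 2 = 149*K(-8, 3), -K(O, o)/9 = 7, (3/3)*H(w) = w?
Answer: I*√3044490/18 ≈ 96.936*I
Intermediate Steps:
H(w) = w
K(O, o) = -63 (K(O, o) = -9*7 = -63)
n = -9389 (n = -2 + 149*(-63) = -2 - 9387 = -9389)
L(k, F) = -4 + 193/(-43 + F + k) (L(k, F) = -4 + (83 + 110)/((F - 1*43) + k) = -4 + 193/((F - 43) + k) = -4 + 193/((-43 + F) + k) = -4 + 193/(-43 + F + k))
√(n + L(-3*8, H(13))) = √(-9389 + (365 - 4*13 - (-12)*8)/(-43 + 13 - 3*8)) = √(-9389 + (365 - 52 - 4*(-24))/(-43 + 13 - 24)) = √(-9389 + (365 - 52 + 96)/(-54)) = √(-9389 - 1/54*409) = √(-9389 - 409/54) = √(-507415/54) = I*√3044490/18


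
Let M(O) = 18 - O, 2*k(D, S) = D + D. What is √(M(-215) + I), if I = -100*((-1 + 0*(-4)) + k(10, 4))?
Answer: I*√667 ≈ 25.826*I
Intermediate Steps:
k(D, S) = D (k(D, S) = (D + D)/2 = (2*D)/2 = D)
I = -900 (I = -100*((-1 + 0*(-4)) + 10) = -100*((-1 + 0) + 10) = -100*(-1 + 10) = -100*9 = -900)
√(M(-215) + I) = √((18 - 1*(-215)) - 900) = √((18 + 215) - 900) = √(233 - 900) = √(-667) = I*√667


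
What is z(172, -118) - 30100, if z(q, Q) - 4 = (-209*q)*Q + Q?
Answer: 4211650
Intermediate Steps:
z(q, Q) = 4 + Q - 209*Q*q (z(q, Q) = 4 + ((-209*q)*Q + Q) = 4 + (-209*Q*q + Q) = 4 + (Q - 209*Q*q) = 4 + Q - 209*Q*q)
z(172, -118) - 30100 = (4 - 118 - 209*(-118)*172) - 30100 = (4 - 118 + 4241864) - 30100 = 4241750 - 30100 = 4211650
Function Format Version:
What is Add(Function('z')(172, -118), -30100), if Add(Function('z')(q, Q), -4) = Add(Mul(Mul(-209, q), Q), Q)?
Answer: 4211650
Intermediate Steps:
Function('z')(q, Q) = Add(4, Q, Mul(-209, Q, q)) (Function('z')(q, Q) = Add(4, Add(Mul(Mul(-209, q), Q), Q)) = Add(4, Add(Mul(-209, Q, q), Q)) = Add(4, Add(Q, Mul(-209, Q, q))) = Add(4, Q, Mul(-209, Q, q)))
Add(Function('z')(172, -118), -30100) = Add(Add(4, -118, Mul(-209, -118, 172)), -30100) = Add(Add(4, -118, 4241864), -30100) = Add(4241750, -30100) = 4211650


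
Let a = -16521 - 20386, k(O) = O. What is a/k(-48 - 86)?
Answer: 36907/134 ≈ 275.43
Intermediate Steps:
a = -36907
a/k(-48 - 86) = -36907/(-48 - 86) = -36907/(-134) = -36907*(-1/134) = 36907/134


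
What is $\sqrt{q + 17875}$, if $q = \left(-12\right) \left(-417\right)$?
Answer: $\sqrt{22879} \approx 151.26$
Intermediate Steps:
$q = 5004$
$\sqrt{q + 17875} = \sqrt{5004 + 17875} = \sqrt{22879}$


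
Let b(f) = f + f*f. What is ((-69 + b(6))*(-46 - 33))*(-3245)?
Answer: -6921585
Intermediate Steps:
b(f) = f + f²
((-69 + b(6))*(-46 - 33))*(-3245) = ((-69 + 6*(1 + 6))*(-46 - 33))*(-3245) = ((-69 + 6*7)*(-79))*(-3245) = ((-69 + 42)*(-79))*(-3245) = -27*(-79)*(-3245) = 2133*(-3245) = -6921585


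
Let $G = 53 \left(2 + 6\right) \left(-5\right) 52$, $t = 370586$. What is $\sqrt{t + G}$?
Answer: $\sqrt{260346} \approx 510.24$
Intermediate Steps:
$G = -110240$ ($G = 53 \cdot 8 \left(-5\right) 52 = 53 \left(-40\right) 52 = \left(-2120\right) 52 = -110240$)
$\sqrt{t + G} = \sqrt{370586 - 110240} = \sqrt{260346}$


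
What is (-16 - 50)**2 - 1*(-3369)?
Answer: 7725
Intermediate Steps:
(-16 - 50)**2 - 1*(-3369) = (-66)**2 + 3369 = 4356 + 3369 = 7725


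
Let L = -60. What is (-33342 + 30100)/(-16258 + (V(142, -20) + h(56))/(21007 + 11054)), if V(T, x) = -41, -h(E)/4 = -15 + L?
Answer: 103941762/521247479 ≈ 0.19941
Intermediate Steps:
h(E) = 300 (h(E) = -4*(-15 - 60) = -4*(-75) = 300)
(-33342 + 30100)/(-16258 + (V(142, -20) + h(56))/(21007 + 11054)) = (-33342 + 30100)/(-16258 + (-41 + 300)/(21007 + 11054)) = -3242/(-16258 + 259/32061) = -3242/(-521247479/32061) = -3242*(-32061/521247479) = 103941762/521247479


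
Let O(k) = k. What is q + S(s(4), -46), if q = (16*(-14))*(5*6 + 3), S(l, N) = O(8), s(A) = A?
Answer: -7384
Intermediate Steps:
S(l, N) = 8
q = -7392 (q = -224*(30 + 3) = -224*33 = -7392)
q + S(s(4), -46) = -7392 + 8 = -7384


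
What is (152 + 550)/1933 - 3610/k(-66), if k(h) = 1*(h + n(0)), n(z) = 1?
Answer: 1404752/25129 ≈ 55.902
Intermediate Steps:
k(h) = 1 + h (k(h) = 1*(h + 1) = 1*(1 + h) = 1 + h)
(152 + 550)/1933 - 3610/k(-66) = (152 + 550)/1933 - 3610/(1 - 66) = 702*(1/1933) - 3610/(-65) = 702/1933 - 3610*(-1/65) = 702/1933 + 722/13 = 1404752/25129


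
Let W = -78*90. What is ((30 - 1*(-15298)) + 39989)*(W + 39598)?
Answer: 1802117226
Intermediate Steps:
W = -7020
((30 - 1*(-15298)) + 39989)*(W + 39598) = ((30 - 1*(-15298)) + 39989)*(-7020 + 39598) = ((30 + 15298) + 39989)*32578 = (15328 + 39989)*32578 = 55317*32578 = 1802117226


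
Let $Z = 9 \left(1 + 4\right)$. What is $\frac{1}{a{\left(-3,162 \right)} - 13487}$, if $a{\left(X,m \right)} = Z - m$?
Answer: $- \frac{1}{13604} \approx -7.3508 \cdot 10^{-5}$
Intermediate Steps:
$Z = 45$ ($Z = 9 \cdot 5 = 45$)
$a{\left(X,m \right)} = 45 - m$
$\frac{1}{a{\left(-3,162 \right)} - 13487} = \frac{1}{\left(45 - 162\right) - 13487} = \frac{1}{-117 - 13487} = \frac{1}{-13604} = - \frac{1}{13604}$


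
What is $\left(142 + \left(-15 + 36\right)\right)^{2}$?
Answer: $26569$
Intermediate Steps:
$\left(142 + \left(-15 + 36\right)\right)^{2} = \left(142 + 21\right)^{2} = 163^{2} = 26569$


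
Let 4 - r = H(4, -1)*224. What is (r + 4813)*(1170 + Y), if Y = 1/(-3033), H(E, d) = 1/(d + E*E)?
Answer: 255609854879/45495 ≈ 5.6184e+6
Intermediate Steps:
H(E, d) = 1/(d + E²)
Y = -1/3033 ≈ -0.00032971
r = -164/15 (r = 4 - 224/(-1 + 4²) = 4 - 224/(-1 + 16) = 4 - 224/15 = -164/15 ≈ -10.933)
(r + 4813)*(1170 + Y) = (-164/15 + 4813)*(1170 - 1/3033) = (72031/15)*(3548609/3033) = 255609854879/45495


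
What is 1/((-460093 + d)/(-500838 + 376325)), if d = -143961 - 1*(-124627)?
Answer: 124513/479427 ≈ 0.25971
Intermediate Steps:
d = -19334 (d = -143961 + 124627 = -19334)
1/((-460093 + d)/(-500838 + 376325)) = 1/((-460093 - 19334)/(-500838 + 376325)) = 1/(-479427/(-124513)) = 1/(-479427*(-1/124513)) = 1/(479427/124513) = 124513/479427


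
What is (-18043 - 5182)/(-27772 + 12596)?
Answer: 23225/15176 ≈ 1.5304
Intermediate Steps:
(-18043 - 5182)/(-27772 + 12596) = -23225/(-15176) = -23225*(-1/15176) = 23225/15176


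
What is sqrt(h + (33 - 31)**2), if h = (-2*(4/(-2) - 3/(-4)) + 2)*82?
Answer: sqrt(373) ≈ 19.313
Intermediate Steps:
h = 369 (h = (-2*(4*(-1/2) - 3*(-1/4)) + 2)*82 = (-2*(-2 + 3/4) + 2)*82 = (-2*(-5/4) + 2)*82 = (5/2 + 2)*82 = (9/2)*82 = 369)
sqrt(h + (33 - 31)**2) = sqrt(369 + (33 - 31)**2) = sqrt(369 + 2**2) = sqrt(369 + 4) = sqrt(373)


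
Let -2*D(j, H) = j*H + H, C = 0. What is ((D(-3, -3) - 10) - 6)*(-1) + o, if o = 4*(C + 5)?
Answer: 39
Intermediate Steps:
D(j, H) = -H/2 - H*j/2 (D(j, H) = -(j*H + H)/2 = -(H*j + H)/2 = -(H + H*j)/2 = -H/2 - H*j/2)
o = 20 (o = 4*(0 + 5) = 4*5 = 20)
((D(-3, -3) - 10) - 6)*(-1) + o = ((-½*(-3)*(1 - 3) - 10) - 6)*(-1) + 20 = ((-½*(-3)*(-2) - 10) - 6)*(-1) + 20 = ((-3 - 10) - 6)*(-1) + 20 = (-13 - 6)*(-1) + 20 = -19*(-1) + 20 = 19 + 20 = 39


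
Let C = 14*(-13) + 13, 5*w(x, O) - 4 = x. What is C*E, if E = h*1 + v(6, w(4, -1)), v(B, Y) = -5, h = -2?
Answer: 1183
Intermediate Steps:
w(x, O) = ⅘ + x/5
E = -7 (E = -2*1 - 5 = -2 - 5 = -7)
C = -169 (C = -182 + 13 = -169)
C*E = -169*(-7) = 1183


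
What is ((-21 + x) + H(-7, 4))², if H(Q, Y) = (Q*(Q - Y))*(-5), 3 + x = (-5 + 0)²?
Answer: 147456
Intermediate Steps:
x = 22 (x = -3 + (-5 + 0)² = -3 + (-5)² = -3 + 25 = 22)
H(Q, Y) = -5*Q*(Q - Y)
((-21 + x) + H(-7, 4))² = ((-21 + 22) + 5*(-7)*(4 - 1*(-7)))² = (1 + 5*(-7)*(4 + 7))² = (1 + 5*(-7)*11)² = (1 - 385)² = (-384)² = 147456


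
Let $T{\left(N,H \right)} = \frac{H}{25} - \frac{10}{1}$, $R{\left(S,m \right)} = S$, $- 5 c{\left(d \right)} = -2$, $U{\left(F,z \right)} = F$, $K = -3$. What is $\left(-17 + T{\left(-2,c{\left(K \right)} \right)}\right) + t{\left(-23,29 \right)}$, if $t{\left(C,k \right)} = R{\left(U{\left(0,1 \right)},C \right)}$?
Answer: $- \frac{3373}{125} \approx -26.984$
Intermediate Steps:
$c{\left(d \right)} = \frac{2}{5}$ ($c{\left(d \right)} = \left(- \frac{1}{5}\right) \left(-2\right) = \frac{2}{5}$)
$t{\left(C,k \right)} = 0$
$T{\left(N,H \right)} = -10 + \frac{H}{25}$ ($T{\left(N,H \right)} = H \frac{1}{25} - 10 = \frac{H}{25} - 10 = -10 + \frac{H}{25}$)
$\left(-17 + T{\left(-2,c{\left(K \right)} \right)}\right) + t{\left(-23,29 \right)} = \left(-17 + \left(-10 + \frac{1}{25} \cdot \frac{2}{5}\right)\right) + 0 = \left(-17 + \left(-10 + \frac{2}{125}\right)\right) + 0 = \left(-17 - \frac{1248}{125}\right) + 0 = - \frac{3373}{125} + 0 = - \frac{3373}{125}$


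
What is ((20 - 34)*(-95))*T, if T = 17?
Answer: 22610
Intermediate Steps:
((20 - 34)*(-95))*T = ((20 - 34)*(-95))*17 = -14*(-95)*17 = 1330*17 = 22610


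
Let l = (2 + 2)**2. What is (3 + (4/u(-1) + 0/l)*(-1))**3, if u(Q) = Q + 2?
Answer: -1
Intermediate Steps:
u(Q) = 2 + Q
l = 16 (l = 4**2 = 16)
(3 + (4/u(-1) + 0/l)*(-1))**3 = (3 + (4/(2 - 1) + 0/16)*(-1))**3 = (3 + (4/1 + 0*(1/16))*(-1))**3 = (3 + (4*1 + 0)*(-1))**3 = (3 + (4 + 0)*(-1))**3 = (3 + 4*(-1))**3 = (3 - 4)**3 = (-1)**3 = -1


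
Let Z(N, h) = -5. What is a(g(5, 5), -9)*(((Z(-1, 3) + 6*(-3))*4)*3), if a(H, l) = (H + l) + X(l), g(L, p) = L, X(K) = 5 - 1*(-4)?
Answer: -1380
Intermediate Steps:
X(K) = 9 (X(K) = 5 + 4 = 9)
a(H, l) = 9 + H + l (a(H, l) = (H + l) + 9 = 9 + H + l)
a(g(5, 5), -9)*(((Z(-1, 3) + 6*(-3))*4)*3) = (9 + 5 - 9)*(((-5 + 6*(-3))*4)*3) = 5*(((-5 - 18)*4)*3) = 5*(-23*4*3) = 5*(-92*3) = 5*(-276) = -1380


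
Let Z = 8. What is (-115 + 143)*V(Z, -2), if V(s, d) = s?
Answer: 224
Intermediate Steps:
(-115 + 143)*V(Z, -2) = (-115 + 143)*8 = 28*8 = 224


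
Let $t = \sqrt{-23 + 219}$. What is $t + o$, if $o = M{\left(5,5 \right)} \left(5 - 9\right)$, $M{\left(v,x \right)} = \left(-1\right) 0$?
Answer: $14$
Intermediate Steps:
$M{\left(v,x \right)} = 0$
$o = 0$ ($o = 0 \left(5 - 9\right) = 0 \left(-4\right) = 0$)
$t = 14$ ($t = \sqrt{196} = 14$)
$t + o = 14 + 0 = 14$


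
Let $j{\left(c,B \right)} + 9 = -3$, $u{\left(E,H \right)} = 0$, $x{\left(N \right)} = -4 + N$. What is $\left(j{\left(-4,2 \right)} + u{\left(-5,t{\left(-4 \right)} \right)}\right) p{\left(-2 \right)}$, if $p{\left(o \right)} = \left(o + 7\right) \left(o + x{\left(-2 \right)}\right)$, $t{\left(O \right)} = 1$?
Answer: $480$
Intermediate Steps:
$j{\left(c,B \right)} = -12$ ($j{\left(c,B \right)} = -9 - 3 = -12$)
$p{\left(o \right)} = \left(-6 + o\right) \left(7 + o\right)$ ($p{\left(o \right)} = \left(o + 7\right) \left(o - 6\right) = \left(7 + o\right) \left(o - 6\right) = \left(7 + o\right) \left(-6 + o\right) = \left(-6 + o\right) \left(7 + o\right)$)
$\left(j{\left(-4,2 \right)} + u{\left(-5,t{\left(-4 \right)} \right)}\right) p{\left(-2 \right)} = \left(-12 + 0\right) \left(-42 - 2 + \left(-2\right)^{2}\right) = - 12 \left(-42 - 2 + 4\right) = \left(-12\right) \left(-40\right) = 480$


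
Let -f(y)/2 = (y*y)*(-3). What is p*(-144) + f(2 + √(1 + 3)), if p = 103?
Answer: -14736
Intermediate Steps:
f(y) = 6*y² (f(y) = -2*y*y*(-3) = -2*y²*(-3) = -(-6)*y² = 6*y²)
p*(-144) + f(2 + √(1 + 3)) = 103*(-144) + 6*(2 + √(1 + 3))² = -14832 + 6*(2 + √4)² = -14832 + 6*(2 + 2)² = -14832 + 6*4² = -14832 + 6*16 = -14832 + 96 = -14736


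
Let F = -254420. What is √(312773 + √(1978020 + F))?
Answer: √(312773 + 20*√4309) ≈ 560.43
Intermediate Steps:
√(312773 + √(1978020 + F)) = √(312773 + √(1978020 - 254420)) = √(312773 + √1723600) = √(312773 + 20*√4309)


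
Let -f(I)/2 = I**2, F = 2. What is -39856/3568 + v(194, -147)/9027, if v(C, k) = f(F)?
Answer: -22488041/2013021 ≈ -11.171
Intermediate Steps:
f(I) = -2*I**2
v(C, k) = -8 (v(C, k) = -2*2**2 = -2*4 = -8)
-39856/3568 + v(194, -147)/9027 = -39856/3568 - 8/9027 = -39856*1/3568 - 8*1/9027 = -2491/223 - 8/9027 = -22488041/2013021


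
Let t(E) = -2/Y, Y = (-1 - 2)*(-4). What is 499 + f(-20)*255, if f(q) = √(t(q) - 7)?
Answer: 499 + 85*I*√258/2 ≈ 499.0 + 682.65*I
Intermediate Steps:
Y = 12 (Y = -3*(-4) = 12)
t(E) = -⅙ (t(E) = -2/12 = -2*1/12 = -⅙)
f(q) = I*√258/6 (f(q) = √(-⅙ - 7) = √(-43/6) = I*√258/6)
499 + f(-20)*255 = 499 + (I*√258/6)*255 = 499 + 85*I*√258/2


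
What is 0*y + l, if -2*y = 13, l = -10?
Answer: -10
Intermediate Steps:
y = -13/2 (y = -½*13 = -13/2 ≈ -6.5000)
0*y + l = 0*(-13/2) - 10 = 0 - 10 = -10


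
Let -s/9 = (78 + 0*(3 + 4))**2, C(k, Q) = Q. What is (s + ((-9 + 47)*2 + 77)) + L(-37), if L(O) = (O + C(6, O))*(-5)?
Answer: -54233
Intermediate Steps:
L(O) = -10*O (L(O) = (O + O)*(-5) = (2*O)*(-5) = -10*O)
s = -54756 (s = -9*(78 + 0*(3 + 4))**2 = -9*(78 + 0*7)**2 = -9*(78 + 0)**2 = -9*78**2 = -9*6084 = -54756)
(s + ((-9 + 47)*2 + 77)) + L(-37) = (-54756 + ((-9 + 47)*2 + 77)) - 10*(-37) = (-54756 + (38*2 + 77)) + 370 = (-54756 + (76 + 77)) + 370 = (-54756 + 153) + 370 = -54603 + 370 = -54233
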